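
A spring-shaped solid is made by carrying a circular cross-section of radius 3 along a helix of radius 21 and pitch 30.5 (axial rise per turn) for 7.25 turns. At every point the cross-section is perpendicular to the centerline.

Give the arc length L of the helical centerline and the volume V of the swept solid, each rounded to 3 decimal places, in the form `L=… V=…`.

2πR = 2π·21 = 131.946891
per-turn = √(131.946891² + 30.5²) = √(17409.9822 + 930.25) = √18340.2322 = 135.426113
L = 7.25 × 135.426113 = 981.839321
V = π·3² × L = 28.274334 × 981.839321 = 27760.852793

L=981.839 V=27760.853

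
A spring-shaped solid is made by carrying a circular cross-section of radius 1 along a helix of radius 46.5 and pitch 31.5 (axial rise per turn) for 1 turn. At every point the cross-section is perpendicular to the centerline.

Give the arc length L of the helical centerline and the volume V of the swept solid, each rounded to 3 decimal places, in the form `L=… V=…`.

2πR = 2π·46.5 = 292.168117
per-turn = √(292.168117² + 31.5²) = √(85362.2085 + 992.25) = √86354.4585 = 293.861291
L = 1 × 293.861291 = 293.861291
V = π·1² × L = 3.141593 × 293.861291 = 923.192474

L=293.861 V=923.192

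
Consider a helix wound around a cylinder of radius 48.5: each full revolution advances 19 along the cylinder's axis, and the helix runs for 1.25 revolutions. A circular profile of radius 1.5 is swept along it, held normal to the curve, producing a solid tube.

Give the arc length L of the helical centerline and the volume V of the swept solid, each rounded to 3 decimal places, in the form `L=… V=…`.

L=381.658 V=2697.780

2πR = 2π·48.5 = 304.734487
per-turn = √(304.734487² + 19²) = √(92863.1078 + 361) = √93224.1078 = 305.326232
L = 1.25 × 305.326232 = 381.657790
V = π·1.5² × L = 7.068583 × 381.657790 = 2697.779944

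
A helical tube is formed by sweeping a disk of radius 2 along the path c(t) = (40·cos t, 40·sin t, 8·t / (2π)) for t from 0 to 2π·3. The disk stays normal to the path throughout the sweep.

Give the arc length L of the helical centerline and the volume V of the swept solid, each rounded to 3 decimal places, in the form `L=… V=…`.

2πR = 2π·40 = 251.327412
per-turn = √(251.327412² + 8²) = √(63165.4682 + 64) = √63229.4682 = 251.454704
L = 3 × 251.454704 = 754.364112
V = π·2² × L = 12.566371 × 754.364112 = 9479.619010

L=754.364 V=9479.619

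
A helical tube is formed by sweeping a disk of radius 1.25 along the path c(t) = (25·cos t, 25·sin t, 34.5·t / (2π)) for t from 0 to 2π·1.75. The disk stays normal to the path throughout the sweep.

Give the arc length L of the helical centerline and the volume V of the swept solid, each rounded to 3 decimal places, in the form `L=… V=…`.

2πR = 2π·25 = 157.079633
per-turn = √(157.079633² + 34.5²) = √(24674.0110 + 1190.25) = √25864.2610 = 160.823695
L = 1.75 × 160.823695 = 281.441467
V = π·1.25² × L = 4.908739 × 281.441467 = 1381.522570

L=281.441 V=1381.523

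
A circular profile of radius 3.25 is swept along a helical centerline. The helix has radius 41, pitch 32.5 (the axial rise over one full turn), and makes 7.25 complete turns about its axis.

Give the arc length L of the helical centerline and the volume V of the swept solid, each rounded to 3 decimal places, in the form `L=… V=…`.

2πR = 2π·41 = 257.610598
per-turn = √(257.610598² + 32.5²) = √(66363.2200 + 1056.25) = √67419.4700 = 259.652595
L = 7.25 × 259.652595 = 1882.481312
V = π·3.25² × L = 33.183072 × 1882.481312 = 62466.513687

L=1882.481 V=62466.514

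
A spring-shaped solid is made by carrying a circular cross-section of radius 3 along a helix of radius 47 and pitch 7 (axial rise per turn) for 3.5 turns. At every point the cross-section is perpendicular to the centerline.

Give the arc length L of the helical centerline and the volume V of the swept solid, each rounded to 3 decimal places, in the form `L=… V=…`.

L=1033.874 V=29232.108

2πR = 2π·47 = 295.309709
per-turn = √(295.309709² + 7²) = √(87207.8245 + 49) = √87256.8245 = 295.392662
L = 3.5 × 295.392662 = 1033.874315
V = π·3² × L = 28.274334 × 1033.874315 = 29232.107585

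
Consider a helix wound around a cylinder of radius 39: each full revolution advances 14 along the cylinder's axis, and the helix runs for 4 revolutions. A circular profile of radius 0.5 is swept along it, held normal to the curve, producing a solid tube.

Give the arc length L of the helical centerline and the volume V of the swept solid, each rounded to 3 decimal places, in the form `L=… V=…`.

L=981.775 V=771.085

2πR = 2π·39 = 245.044227
per-turn = √(245.044227² + 14²) = √(60046.6732 + 196) = √60242.6732 = 245.443829
L = 4 × 245.443829 = 981.775316
V = π·0.5² × L = 0.785398 × 981.775316 = 771.084530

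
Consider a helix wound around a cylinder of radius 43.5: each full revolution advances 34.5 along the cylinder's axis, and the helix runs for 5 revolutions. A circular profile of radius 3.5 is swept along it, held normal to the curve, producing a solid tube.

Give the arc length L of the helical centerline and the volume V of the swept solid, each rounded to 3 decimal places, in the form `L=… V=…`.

L=1377.437 V=53009.980

2πR = 2π·43.5 = 273.318561
per-turn = √(273.318561² + 34.5²) = √(74703.0357 + 1190.25) = √75893.2857 = 275.487360
L = 5 × 275.487360 = 1377.436802
V = π·3.5² × L = 38.484510 × 1377.436802 = 53009.980380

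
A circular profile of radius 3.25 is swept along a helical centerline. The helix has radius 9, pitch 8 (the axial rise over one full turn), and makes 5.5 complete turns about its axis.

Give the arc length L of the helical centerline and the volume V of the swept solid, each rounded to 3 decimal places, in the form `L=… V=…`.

L=314.115 V=10423.288

2πR = 2π·9 = 56.548668
per-turn = √(56.548668² + 8²) = √(3197.7518 + 64) = √3261.7518 = 57.111749
L = 5.5 × 57.111749 = 314.114617
V = π·3.25² × L = 33.183072 × 314.114617 = 10423.288085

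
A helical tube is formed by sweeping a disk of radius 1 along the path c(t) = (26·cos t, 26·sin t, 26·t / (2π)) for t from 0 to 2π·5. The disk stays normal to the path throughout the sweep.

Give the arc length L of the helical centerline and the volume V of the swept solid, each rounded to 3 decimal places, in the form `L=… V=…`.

2πR = 2π·26 = 163.362818
per-turn = √(163.362818² + 26²) = √(26687.4103 + 676) = √27363.4103 = 165.418893
L = 5 × 165.418893 = 827.094467
V = π·1² × L = 3.141593 × 827.094467 = 2598.393902

L=827.094 V=2598.394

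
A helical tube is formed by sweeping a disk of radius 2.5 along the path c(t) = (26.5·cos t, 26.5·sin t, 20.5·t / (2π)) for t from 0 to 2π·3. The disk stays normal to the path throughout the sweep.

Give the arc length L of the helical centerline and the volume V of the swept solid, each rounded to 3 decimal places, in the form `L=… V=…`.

2πR = 2π·26.5 = 166.504411
per-turn = √(166.504411² + 20.5²) = √(27723.7188 + 420.25) = √28143.9688 = 167.761643
L = 3 × 167.761643 = 503.284928
V = π·2.5² × L = 19.634954 × 503.284928 = 9881.976455

L=503.285 V=9881.976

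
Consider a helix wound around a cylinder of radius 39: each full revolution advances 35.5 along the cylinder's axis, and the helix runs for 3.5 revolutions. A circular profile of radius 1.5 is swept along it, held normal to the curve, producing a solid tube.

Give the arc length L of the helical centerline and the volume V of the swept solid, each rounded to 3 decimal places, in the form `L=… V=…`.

L=866.608 V=6125.693

2πR = 2π·39 = 245.044227
per-turn = √(245.044227² + 35.5²) = √(60046.6732 + 1260.25) = √61306.9232 = 247.602349
L = 3.5 × 247.602349 = 866.608221
V = π·1.5² × L = 7.068583 × 866.608221 = 6125.692547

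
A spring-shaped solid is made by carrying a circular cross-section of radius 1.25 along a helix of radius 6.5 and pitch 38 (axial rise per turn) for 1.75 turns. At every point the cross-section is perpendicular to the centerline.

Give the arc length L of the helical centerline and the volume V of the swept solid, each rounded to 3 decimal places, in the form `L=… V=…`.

L=97.624 V=479.209

2πR = 2π·6.5 = 40.840704
per-turn = √(40.840704² + 38²) = √(1667.9631 + 1444) = √3111.9631 = 55.784972
L = 1.75 × 55.784972 = 97.623702
V = π·1.25² × L = 4.908739 × 97.623702 = 479.209225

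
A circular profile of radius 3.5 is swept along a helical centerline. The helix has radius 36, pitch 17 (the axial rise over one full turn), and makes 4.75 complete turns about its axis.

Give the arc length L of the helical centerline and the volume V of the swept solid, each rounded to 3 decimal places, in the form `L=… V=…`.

2πR = 2π·36 = 226.194671
per-turn = √(226.194671² + 17²) = √(51164.0292 + 289) = √51453.0292 = 226.832602
L = 4.75 × 226.832602 = 1077.454858
V = π·3.5² × L = 38.484510 × 1077.454858 = 41465.322276

L=1077.455 V=41465.322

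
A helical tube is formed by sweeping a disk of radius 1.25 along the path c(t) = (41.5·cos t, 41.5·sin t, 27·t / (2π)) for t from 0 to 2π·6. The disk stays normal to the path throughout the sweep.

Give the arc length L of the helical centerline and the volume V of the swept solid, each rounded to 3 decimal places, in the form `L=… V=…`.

L=1572.878 V=7720.847

2πR = 2π·41.5 = 260.752190
per-turn = √(260.752190² + 27²) = √(67991.7047 + 729) = √68720.7047 = 262.146342
L = 6 × 262.146342 = 1572.878053
V = π·1.25² × L = 4.908739 × 1572.878053 = 7720.847088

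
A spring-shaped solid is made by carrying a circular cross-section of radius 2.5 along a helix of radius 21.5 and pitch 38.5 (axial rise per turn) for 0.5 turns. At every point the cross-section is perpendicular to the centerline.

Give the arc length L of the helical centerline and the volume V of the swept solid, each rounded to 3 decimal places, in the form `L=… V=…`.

2πR = 2π·21.5 = 135.088484
per-turn = √(135.088484² + 38.5²) = √(18248.8985 + 1482.25) = √19731.1485 = 140.467607
L = 0.5 × 140.467607 = 70.233803
V = π·2.5² × L = 19.634954 × 70.233803 = 1379.037504

L=70.234 V=1379.038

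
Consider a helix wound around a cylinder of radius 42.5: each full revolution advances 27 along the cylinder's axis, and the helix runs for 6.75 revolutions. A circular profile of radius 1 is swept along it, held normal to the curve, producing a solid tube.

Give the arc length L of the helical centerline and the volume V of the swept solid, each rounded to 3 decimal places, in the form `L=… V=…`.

L=1811.679 V=5691.558

2πR = 2π·42.5 = 267.035376
per-turn = √(267.035376² + 27²) = √(71307.8918 + 729) = √72036.8918 = 268.396892
L = 6.75 × 268.396892 = 1811.679023
V = π·1² × L = 3.141593 × 1811.679023 = 5691.557509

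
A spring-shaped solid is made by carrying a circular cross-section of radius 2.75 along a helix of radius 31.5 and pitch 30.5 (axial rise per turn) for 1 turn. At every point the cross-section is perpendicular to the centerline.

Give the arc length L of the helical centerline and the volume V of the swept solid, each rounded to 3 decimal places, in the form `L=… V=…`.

2πR = 2π·31.5 = 197.920337
per-turn = √(197.920337² + 30.5²) = √(39172.4599 + 930.25) = √40102.7099 = 200.256610
L = 1 × 200.256610 = 200.256610
V = π·2.75² × L = 23.758294 × 200.256610 = 4757.755506

L=200.257 V=4757.756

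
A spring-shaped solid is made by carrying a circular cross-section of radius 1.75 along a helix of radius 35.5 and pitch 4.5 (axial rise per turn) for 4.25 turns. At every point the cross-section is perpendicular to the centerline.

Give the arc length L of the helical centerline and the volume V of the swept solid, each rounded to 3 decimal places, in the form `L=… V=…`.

2πR = 2π·35.5 = 223.053078
per-turn = √(223.053078² + 4.5²) = √(49752.6758 + 20.25) = √49772.9258 = 223.098467
L = 4.25 × 223.098467 = 948.168483
V = π·1.75² × L = 9.621128 × 948.168483 = 9122.449867

L=948.168 V=9122.450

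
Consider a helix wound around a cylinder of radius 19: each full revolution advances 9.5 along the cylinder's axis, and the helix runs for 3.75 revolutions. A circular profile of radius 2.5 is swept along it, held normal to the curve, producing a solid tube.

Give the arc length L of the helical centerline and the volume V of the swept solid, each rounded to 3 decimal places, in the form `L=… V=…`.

L=449.092 V=8817.905

2πR = 2π·19 = 119.380521
per-turn = √(119.380521² + 9.5²) = √(14251.7088 + 90.25) = √14341.9588 = 119.757917
L = 3.75 × 119.757917 = 449.092190
V = π·2.5² × L = 19.634954 × 449.092190 = 8817.904528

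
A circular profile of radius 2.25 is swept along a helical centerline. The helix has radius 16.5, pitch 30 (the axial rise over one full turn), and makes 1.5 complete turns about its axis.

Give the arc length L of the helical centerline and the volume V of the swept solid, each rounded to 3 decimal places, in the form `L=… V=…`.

L=161.889 V=2574.731

2πR = 2π·16.5 = 103.672558
per-turn = √(103.672558² + 30²) = √(10747.9992 + 900) = √11647.9992 = 107.925897
L = 1.5 × 107.925897 = 161.888845
V = π·2.25² × L = 15.904313 × 161.888845 = 2574.730834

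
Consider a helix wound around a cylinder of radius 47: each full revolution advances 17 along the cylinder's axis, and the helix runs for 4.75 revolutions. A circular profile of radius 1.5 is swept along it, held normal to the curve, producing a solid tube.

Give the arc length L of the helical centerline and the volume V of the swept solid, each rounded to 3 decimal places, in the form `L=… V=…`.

L=1405.043 V=9931.667

2πR = 2π·47 = 295.309709
per-turn = √(295.309709² + 17²) = √(87207.8245 + 289) = √87496.8245 = 295.798622
L = 4.75 × 295.798622 = 1405.043452
V = π·1.5² × L = 7.068583 × 1405.043452 = 9931.666922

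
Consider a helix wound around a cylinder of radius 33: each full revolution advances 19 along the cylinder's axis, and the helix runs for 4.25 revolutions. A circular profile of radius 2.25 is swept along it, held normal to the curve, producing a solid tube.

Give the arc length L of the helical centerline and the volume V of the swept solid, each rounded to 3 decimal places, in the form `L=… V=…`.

L=884.909 V=14073.866

2πR = 2π·33 = 207.345115
per-turn = √(207.345115² + 19²) = √(42991.9968 + 361) = √43352.9968 = 208.213825
L = 4.25 × 208.213825 = 884.908755
V = π·2.25² × L = 15.904313 × 884.908755 = 14073.865642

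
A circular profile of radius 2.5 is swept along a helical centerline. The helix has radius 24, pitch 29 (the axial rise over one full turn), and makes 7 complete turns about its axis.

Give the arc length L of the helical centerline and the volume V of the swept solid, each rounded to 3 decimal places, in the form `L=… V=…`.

L=1074.918 V=21105.958

2πR = 2π·24 = 150.796447
per-turn = √(150.796447² + 29²) = √(22739.5685 + 841) = √23580.5685 = 153.559658
L = 7 × 153.559658 = 1074.917605
V = π·2.5² × L = 19.634954 × 1074.917605 = 21105.957828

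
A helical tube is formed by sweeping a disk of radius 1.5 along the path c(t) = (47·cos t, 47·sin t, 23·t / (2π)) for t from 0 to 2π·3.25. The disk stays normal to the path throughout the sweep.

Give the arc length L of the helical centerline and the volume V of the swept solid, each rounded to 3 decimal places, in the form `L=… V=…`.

2πR = 2π·47 = 295.309709
per-turn = √(295.309709² + 23²) = √(87207.8245 + 529) = √87736.8245 = 296.204025
L = 3.25 × 296.204025 = 962.663082
V = π·1.5² × L = 7.068583 × 962.663082 = 6804.664346

L=962.663 V=6804.664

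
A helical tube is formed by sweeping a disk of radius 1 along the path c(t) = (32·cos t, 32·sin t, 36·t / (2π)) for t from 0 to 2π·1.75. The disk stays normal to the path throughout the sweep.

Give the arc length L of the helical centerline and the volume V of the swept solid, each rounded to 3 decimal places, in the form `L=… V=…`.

L=357.454 V=1122.975

2πR = 2π·32 = 201.061930
per-turn = √(201.061930² + 36²) = √(40425.8996 + 1296) = √41721.8996 = 204.259393
L = 1.75 × 204.259393 = 357.453938
V = π·1² × L = 3.141593 × 357.453938 = 1122.974665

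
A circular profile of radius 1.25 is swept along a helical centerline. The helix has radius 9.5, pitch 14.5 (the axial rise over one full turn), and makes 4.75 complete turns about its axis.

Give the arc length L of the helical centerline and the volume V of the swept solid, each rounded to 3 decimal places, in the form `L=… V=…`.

2πR = 2π·9.5 = 59.690260
per-turn = √(59.690260² + 14.5²) = √(3562.9272 + 210.25) = √3773.1772 = 61.426193
L = 4.75 × 61.426193 = 291.774417
V = π·1.25² × L = 4.908739 × 291.774417 = 1432.244319

L=291.774 V=1432.244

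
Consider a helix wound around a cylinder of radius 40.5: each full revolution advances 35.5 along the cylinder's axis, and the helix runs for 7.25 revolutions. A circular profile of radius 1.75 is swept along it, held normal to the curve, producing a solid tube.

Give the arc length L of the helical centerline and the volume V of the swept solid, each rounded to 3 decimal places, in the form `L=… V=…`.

L=1862.766 V=17921.914

2πR = 2π·40.5 = 254.469005
per-turn = √(254.469005² + 35.5²) = √(64754.4745 + 1260.25) = √66014.7245 = 256.933307
L = 7.25 × 256.933307 = 1862.766479
V = π·1.75² × L = 9.621128 × 1862.766479 = 17921.913800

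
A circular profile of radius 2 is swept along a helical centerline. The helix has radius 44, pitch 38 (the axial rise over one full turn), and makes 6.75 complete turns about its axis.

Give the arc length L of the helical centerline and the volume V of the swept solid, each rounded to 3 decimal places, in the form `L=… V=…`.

2πR = 2π·44 = 276.460154
per-turn = √(276.460154² + 38²) = √(76430.2165 + 1444) = √77874.2165 = 279.059521
L = 6.75 × 279.059521 = 1883.651769
V = π·2² × L = 12.566371 × 1883.651769 = 23670.666243

L=1883.652 V=23670.666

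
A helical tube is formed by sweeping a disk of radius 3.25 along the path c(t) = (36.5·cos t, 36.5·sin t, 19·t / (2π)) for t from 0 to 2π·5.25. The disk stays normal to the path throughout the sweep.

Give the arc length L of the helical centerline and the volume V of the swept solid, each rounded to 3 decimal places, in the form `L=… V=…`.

L=1208.140 V=40089.809

2πR = 2π·36.5 = 229.336264
per-turn = √(229.336264² + 19²) = √(52595.1219 + 361) = √52956.1219 = 230.121972
L = 5.25 × 230.121972 = 1208.140351
V = π·3.25² × L = 33.183072 × 1208.140351 = 40089.808753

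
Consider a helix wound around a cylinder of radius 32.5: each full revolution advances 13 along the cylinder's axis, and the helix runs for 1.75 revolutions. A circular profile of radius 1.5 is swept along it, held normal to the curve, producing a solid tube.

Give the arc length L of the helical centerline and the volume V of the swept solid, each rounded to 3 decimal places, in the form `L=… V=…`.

2πR = 2π·32.5 = 204.203522
per-turn = √(204.203522² + 13²) = √(41699.0786 + 169) = √41868.0786 = 204.616907
L = 1.75 × 204.616907 = 358.079587
V = π·1.5² × L = 7.068583 × 358.079587 = 2531.115451

L=358.080 V=2531.115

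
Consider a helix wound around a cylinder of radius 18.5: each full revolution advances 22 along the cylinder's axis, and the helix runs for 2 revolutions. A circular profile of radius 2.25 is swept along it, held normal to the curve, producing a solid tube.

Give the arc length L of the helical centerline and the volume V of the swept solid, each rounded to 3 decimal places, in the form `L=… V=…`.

2πR = 2π·18.5 = 116.238928
per-turn = √(116.238928² + 22²) = √(13511.4884 + 484) = √13995.4884 = 118.302529
L = 2 × 118.302529 = 236.605058
V = π·2.25² × L = 15.904313 × 236.605058 = 3763.040862

L=236.605 V=3763.041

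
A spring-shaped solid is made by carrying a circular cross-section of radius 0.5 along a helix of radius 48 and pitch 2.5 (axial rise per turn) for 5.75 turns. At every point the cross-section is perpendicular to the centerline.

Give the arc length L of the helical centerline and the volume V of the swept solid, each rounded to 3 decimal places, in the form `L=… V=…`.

L=1734.219 V=1362.052

2πR = 2π·48 = 301.592895
per-turn = √(301.592895² + 2.5²) = √(90958.2742 + 6.25) = √90964.5242 = 301.603256
L = 5.75 × 301.603256 = 1734.218723
V = π·0.5² × L = 0.785398 × 1734.218723 = 1362.052200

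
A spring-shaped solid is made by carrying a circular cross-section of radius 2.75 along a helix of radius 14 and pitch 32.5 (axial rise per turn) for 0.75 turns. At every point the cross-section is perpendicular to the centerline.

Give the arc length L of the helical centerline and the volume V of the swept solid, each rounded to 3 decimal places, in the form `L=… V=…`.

2πR = 2π·14 = 87.964594
per-turn = √(87.964594² + 32.5²) = √(7737.7699 + 1056.25) = √8794.0199 = 93.776435
L = 0.75 × 93.776435 = 70.332327
V = π·2.75² × L = 23.758294 × 70.332327 = 1670.976124

L=70.332 V=1670.976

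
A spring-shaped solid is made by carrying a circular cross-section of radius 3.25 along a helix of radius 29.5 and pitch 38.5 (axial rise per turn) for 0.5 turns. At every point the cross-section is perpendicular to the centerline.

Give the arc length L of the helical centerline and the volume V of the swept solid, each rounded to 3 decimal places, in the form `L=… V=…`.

L=94.655 V=3140.947

2πR = 2π·29.5 = 185.353967
per-turn = √(185.353967² + 38.5²) = √(34356.0929 + 1482.25) = √35838.3429 = 189.310176
L = 0.5 × 189.310176 = 94.655088
V = π·3.25² × L = 33.183072 × 94.655088 = 3140.946646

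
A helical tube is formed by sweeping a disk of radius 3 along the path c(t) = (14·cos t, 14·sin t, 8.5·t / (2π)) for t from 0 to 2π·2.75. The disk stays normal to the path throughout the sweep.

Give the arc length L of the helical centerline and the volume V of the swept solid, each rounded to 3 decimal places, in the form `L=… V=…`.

2πR = 2π·14 = 87.964594
per-turn = √(87.964594² + 8.5²) = √(7737.7699 + 72.25) = √7810.0199 = 88.374317
L = 2.75 × 88.374317 = 243.029371
V = π·3² × L = 28.274334 × 243.029371 = 6871.493576

L=243.029 V=6871.494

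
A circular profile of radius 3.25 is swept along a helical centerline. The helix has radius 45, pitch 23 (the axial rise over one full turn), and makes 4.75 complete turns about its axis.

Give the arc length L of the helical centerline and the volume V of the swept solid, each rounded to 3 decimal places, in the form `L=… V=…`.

L=1347.467 V=44713.097

2πR = 2π·45 = 282.743339
per-turn = √(282.743339² + 23²) = √(79943.7956 + 529) = √80472.7956 = 283.677274
L = 4.75 × 283.677274 = 1347.467050
V = π·3.25² × L = 33.183072 × 1347.467050 = 44713.096694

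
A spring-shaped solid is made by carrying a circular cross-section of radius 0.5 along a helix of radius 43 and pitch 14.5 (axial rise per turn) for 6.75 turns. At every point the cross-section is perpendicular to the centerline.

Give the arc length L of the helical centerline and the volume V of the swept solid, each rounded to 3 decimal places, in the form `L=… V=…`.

L=1826.319 V=1434.388

2πR = 2π·43 = 270.176968
per-turn = √(270.176968² + 14.5²) = √(72995.5942 + 210.25) = √73205.8442 = 270.565785
L = 6.75 × 270.565785 = 1826.319050
V = π·0.5² × L = 0.785398 × 1826.319050 = 1434.387628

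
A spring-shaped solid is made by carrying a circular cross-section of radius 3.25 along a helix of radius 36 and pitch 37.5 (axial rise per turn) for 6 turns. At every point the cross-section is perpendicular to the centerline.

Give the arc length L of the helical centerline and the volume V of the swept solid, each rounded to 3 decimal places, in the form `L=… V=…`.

2πR = 2π·36 = 226.194671
per-turn = √(226.194671² + 37.5²) = √(51164.0292 + 1406.25) = √52570.2792 = 229.282095
L = 6 × 229.282095 = 1375.692572
V = π·3.25² × L = 33.183072 × 1375.692572 = 45649.706211

L=1375.693 V=45649.706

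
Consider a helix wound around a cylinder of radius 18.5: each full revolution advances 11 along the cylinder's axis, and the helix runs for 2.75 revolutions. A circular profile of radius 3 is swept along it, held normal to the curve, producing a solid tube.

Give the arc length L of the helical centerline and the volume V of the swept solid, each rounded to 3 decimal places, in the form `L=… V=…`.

2πR = 2π·18.5 = 116.238928
per-turn = √(116.238928² + 11²) = √(13511.4884 + 121) = √13632.4884 = 116.758248
L = 2.75 × 116.758248 = 321.085181
V = π·3² × L = 28.274334 × 321.085181 = 9078.469624

L=321.085 V=9078.470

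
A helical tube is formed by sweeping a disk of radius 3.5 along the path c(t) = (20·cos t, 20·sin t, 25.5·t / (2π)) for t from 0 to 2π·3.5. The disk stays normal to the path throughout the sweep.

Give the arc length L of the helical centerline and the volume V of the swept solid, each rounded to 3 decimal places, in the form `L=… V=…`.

2πR = 2π·20 = 125.663706
per-turn = √(125.663706² + 25.5²) = √(15791.3670 + 650.25) = √16441.6170 = 128.224869
L = 3.5 × 128.224869 = 448.787042
V = π·3.5² × L = 38.484510 × 448.787042 = 17271.349396

L=448.787 V=17271.349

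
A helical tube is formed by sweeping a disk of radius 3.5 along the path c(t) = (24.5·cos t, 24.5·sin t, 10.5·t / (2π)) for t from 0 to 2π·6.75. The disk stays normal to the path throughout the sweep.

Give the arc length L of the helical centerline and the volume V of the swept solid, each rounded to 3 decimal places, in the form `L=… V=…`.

2πR = 2π·24.5 = 153.938040
per-turn = √(153.938040² + 10.5²) = √(23696.9202 + 110.25) = √23807.1702 = 154.295723
L = 6.75 × 154.295723 = 1041.496131
V = π·3.5² × L = 38.484510 × 1041.496131 = 40081.468272

L=1041.496 V=40081.468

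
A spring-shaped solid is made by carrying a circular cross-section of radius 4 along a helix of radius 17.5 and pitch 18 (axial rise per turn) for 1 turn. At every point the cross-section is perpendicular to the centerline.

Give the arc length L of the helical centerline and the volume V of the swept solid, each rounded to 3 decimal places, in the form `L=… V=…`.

L=111.419 V=5600.546

2πR = 2π·17.5 = 109.955743
per-turn = √(109.955743² + 18²) = √(12090.2654 + 324) = √12414.2654 = 111.419322
L = 1 × 111.419322 = 111.419322
V = π·4² × L = 50.265482 × 111.419322 = 5600.545993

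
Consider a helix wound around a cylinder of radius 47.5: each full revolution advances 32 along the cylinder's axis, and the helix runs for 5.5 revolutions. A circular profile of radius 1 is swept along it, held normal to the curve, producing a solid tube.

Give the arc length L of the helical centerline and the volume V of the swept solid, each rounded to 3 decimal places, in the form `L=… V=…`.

2πR = 2π·47.5 = 298.451302
per-turn = √(298.451302² + 32²) = √(89073.1797 + 1024) = √90097.1797 = 300.161923
L = 5.5 × 300.161923 = 1650.890574
V = π·1² × L = 3.141593 × 1650.890574 = 5186.425698

L=1650.891 V=5186.426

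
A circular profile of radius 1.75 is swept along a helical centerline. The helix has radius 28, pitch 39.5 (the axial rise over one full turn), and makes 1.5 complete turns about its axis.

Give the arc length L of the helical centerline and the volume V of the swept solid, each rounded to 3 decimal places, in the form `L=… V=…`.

2πR = 2π·28 = 175.929189
per-turn = √(175.929189² + 39.5²) = √(30951.0794 + 1560.25) = √32511.3294 = 180.308983
L = 1.5 × 180.308983 = 270.463475
V = π·1.75² × L = 9.621128 × 270.463475 = 2602.163575

L=270.463 V=2602.164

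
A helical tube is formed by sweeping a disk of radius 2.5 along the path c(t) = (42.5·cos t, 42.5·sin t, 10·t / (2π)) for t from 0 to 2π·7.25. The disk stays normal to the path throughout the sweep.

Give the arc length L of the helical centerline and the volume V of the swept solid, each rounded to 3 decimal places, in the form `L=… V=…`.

L=1937.363 V=38040.043

2πR = 2π·42.5 = 267.035376
per-turn = √(267.035376² + 10²) = √(71307.8918 + 100) = √71407.8918 = 267.222551
L = 7.25 × 267.222551 = 1937.363495
V = π·2.5² × L = 19.634954 × 1937.363495 = 38040.043275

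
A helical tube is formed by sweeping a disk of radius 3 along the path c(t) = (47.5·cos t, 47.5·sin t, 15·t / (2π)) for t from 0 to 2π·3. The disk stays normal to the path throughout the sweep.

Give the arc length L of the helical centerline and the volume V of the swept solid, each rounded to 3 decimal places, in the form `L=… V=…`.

2πR = 2π·47.5 = 298.451302
per-turn = √(298.451302² + 15²) = √(89073.1797 + 225) = √89298.1797 = 298.828010
L = 3 × 298.828010 = 896.484031
V = π·3² × L = 28.274334 × 896.484031 = 25347.488807

L=896.484 V=25347.489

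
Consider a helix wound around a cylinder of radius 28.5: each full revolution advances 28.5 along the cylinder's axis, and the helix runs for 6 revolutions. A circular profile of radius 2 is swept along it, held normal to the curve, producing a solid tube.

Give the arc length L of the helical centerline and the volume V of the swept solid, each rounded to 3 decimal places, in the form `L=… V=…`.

L=1087.947 V=13671.549

2πR = 2π·28.5 = 179.070781
per-turn = √(179.070781² + 28.5²) = √(32066.3447 + 812.25) = √32878.5947 = 181.324556
L = 6 × 181.324556 = 1087.947337
V = π·2² × L = 12.566371 × 1087.947337 = 13671.549452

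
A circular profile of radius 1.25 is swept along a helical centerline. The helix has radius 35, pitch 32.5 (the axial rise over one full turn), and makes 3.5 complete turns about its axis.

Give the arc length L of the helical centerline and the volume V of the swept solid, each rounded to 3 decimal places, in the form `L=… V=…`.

L=778.050 V=3819.245

2πR = 2π·35 = 219.911486
per-turn = √(219.911486² + 32.5²) = √(48361.0616 + 1056.25) = √49417.3116 = 222.300049
L = 3.5 × 222.300049 = 778.050170
V = π·1.25² × L = 4.908739 × 778.050170 = 3819.244840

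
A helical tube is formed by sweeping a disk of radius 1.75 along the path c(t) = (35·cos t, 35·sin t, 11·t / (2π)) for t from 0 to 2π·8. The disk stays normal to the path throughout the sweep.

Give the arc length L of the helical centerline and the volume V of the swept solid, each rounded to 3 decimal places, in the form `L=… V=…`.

2πR = 2π·35 = 219.911486
per-turn = √(219.911486² + 11²) = √(48361.0616 + 121) = √48482.0616 = 220.186425
L = 8 × 220.186425 = 1761.491397
V = π·1.75² × L = 9.621128 × 1761.491397 = 16947.533319

L=1761.491 V=16947.533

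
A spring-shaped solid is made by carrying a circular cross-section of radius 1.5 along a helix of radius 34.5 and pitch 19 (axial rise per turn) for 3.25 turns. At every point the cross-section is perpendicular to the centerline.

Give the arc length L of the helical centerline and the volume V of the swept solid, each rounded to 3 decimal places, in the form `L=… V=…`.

L=707.203 V=4998.925

2πR = 2π·34.5 = 216.769893
per-turn = √(216.769893² + 19²) = √(46989.1866 + 361) = √47350.1866 = 217.600980
L = 3.25 × 217.600980 = 707.203185
V = π·1.5² × L = 7.068583 × 707.203185 = 4998.924747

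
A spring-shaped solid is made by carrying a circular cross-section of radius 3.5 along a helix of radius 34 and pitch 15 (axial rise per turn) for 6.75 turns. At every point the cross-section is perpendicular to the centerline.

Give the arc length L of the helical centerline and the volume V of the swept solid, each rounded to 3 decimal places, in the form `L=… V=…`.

L=1445.541 V=55630.949

2πR = 2π·34 = 213.628300
per-turn = √(213.628300² + 15²) = √(45637.0508 + 225) = √45862.0508 = 214.154269
L = 6.75 × 214.154269 = 1445.541313
V = π·3.5² × L = 38.484510 × 1445.541313 = 55630.949121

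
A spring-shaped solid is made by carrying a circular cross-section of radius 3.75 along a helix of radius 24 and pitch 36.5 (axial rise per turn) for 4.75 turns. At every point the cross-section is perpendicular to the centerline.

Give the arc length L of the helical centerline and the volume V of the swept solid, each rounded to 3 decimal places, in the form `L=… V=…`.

2πR = 2π·24 = 150.796447
per-turn = √(150.796447² + 36.5²) = √(22739.5685 + 1332.25) = √24071.8185 = 155.150954
L = 4.75 × 155.150954 = 736.967032
V = π·3.75² × L = 44.178647 × 736.967032 = 32558.206116

L=736.967 V=32558.206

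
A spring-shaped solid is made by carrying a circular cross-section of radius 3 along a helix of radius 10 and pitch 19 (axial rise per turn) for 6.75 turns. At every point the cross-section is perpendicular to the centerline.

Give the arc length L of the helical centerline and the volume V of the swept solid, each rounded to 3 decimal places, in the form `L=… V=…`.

L=443.082 V=12527.847

2πR = 2π·10 = 62.831853
per-turn = √(62.831853² + 19²) = √(3947.8418 + 361) = √4308.8418 = 65.641768
L = 6.75 × 65.641768 = 443.081937
V = π·3² × L = 28.274334 × 443.081937 = 12527.846618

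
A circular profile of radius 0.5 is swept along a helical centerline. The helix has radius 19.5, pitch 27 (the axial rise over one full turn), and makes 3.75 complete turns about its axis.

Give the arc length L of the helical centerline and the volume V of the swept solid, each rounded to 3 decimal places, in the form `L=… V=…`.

2πR = 2π·19.5 = 122.522113
per-turn = √(122.522113² + 27²) = √(15011.6683 + 729) = √15740.6683 = 125.461820
L = 3.75 × 125.461820 = 470.481825
V = π·0.5² × L = 0.785398 × 470.481825 = 369.515561

L=470.482 V=369.516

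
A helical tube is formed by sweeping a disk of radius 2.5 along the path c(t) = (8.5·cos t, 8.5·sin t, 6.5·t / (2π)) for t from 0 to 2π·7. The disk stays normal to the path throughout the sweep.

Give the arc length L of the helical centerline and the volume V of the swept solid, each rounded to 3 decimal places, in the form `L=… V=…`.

2πR = 2π·8.5 = 53.407075
per-turn = √(53.407075² + 6.5²) = √(2852.3157 + 42.25) = √2894.5657 = 53.801168
L = 7 × 53.801168 = 376.608176
V = π·2.5² × L = 19.634954 × 376.608176 = 7394.684236

L=376.608 V=7394.684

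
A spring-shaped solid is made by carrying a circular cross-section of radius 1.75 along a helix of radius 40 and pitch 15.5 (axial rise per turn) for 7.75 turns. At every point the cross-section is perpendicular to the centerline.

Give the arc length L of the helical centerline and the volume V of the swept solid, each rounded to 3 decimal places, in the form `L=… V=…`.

L=1951.488 V=18775.516

2πR = 2π·40 = 251.327412
per-turn = √(251.327412² + 15.5²) = √(63165.4682 + 240.25) = √63405.7182 = 251.804921
L = 7.75 × 251.804921 = 1951.488137
V = π·1.75² × L = 9.621128 × 1951.488137 = 18775.516180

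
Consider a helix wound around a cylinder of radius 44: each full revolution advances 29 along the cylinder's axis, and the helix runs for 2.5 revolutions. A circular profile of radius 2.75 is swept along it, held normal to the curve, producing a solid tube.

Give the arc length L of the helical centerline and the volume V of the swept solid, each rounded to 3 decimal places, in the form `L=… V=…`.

2πR = 2π·44 = 276.460154
per-turn = √(276.460154² + 29²) = √(76430.2165 + 841) = √77271.2165 = 277.977007
L = 2.5 × 277.977007 = 694.942518
V = π·2.75² × L = 23.758294 × 694.942518 = 16510.648958

L=694.943 V=16510.649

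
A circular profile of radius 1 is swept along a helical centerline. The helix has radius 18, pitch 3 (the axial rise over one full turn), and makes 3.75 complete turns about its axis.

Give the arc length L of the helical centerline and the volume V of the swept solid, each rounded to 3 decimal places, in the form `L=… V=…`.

2πR = 2π·18 = 113.097336
per-turn = √(113.097336² + 3²) = √(12791.0073 + 9) = √12800.0073 = 113.137117
L = 3.75 × 113.137117 = 424.264190
V = π·1² × L = 3.141593 × 424.264190 = 1332.865262

L=424.264 V=1332.865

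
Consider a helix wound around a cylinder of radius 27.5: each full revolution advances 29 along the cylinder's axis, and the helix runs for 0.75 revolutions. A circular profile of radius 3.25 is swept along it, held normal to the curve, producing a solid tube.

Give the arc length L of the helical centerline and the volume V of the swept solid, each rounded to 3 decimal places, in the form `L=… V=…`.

L=131.403 V=4360.363

2πR = 2π·27.5 = 172.787596
per-turn = √(172.787596² + 29²) = √(29855.5533 + 841) = √30696.5533 = 175.204319
L = 0.75 × 175.204319 = 131.403239
V = π·3.25² × L = 33.183072 × 131.403239 = 4360.363196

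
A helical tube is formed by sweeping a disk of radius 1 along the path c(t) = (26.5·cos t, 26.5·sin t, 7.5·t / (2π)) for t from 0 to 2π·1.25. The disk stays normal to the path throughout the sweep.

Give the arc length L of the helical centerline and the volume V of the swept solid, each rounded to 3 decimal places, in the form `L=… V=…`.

L=208.342 V=654.524

2πR = 2π·26.5 = 166.504411
per-turn = √(166.504411² + 7.5²) = √(27723.7188 + 56.25) = √27779.9688 = 166.673239
L = 1.25 × 166.673239 = 208.341549
V = π·1² × L = 3.141593 × 208.341549 = 654.524281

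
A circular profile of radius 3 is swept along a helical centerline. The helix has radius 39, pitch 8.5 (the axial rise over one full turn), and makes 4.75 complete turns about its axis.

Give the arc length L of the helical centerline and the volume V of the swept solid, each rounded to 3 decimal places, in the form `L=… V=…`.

L=1164.660 V=32929.989

2πR = 2π·39 = 245.044227
per-turn = √(245.044227² + 8.5²) = √(60046.6732 + 72.25) = √60118.9232 = 245.191605
L = 4.75 × 245.191605 = 1164.660124
V = π·3² × L = 28.274334 × 1164.660124 = 32929.989202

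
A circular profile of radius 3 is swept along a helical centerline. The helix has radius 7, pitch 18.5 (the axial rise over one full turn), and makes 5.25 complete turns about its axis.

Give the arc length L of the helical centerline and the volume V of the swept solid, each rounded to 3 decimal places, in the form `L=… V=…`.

2πR = 2π·7 = 43.982297
per-turn = √(43.982297² + 18.5²) = √(1934.4425 + 342.25) = √2276.6925 = 47.714699
L = 5.25 × 47.714699 = 250.502168
V = π·3² × L = 28.274334 × 250.502168 = 7082.781927

L=250.502 V=7082.782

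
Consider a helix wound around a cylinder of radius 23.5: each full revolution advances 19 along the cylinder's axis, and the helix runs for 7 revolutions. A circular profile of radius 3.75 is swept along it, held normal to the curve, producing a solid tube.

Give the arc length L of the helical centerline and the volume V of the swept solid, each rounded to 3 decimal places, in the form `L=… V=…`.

L=1042.106 V=46038.831

2πR = 2π·23.5 = 147.654855
per-turn = √(147.654855² + 19²) = √(21801.9561 + 361) = √22162.9561 = 148.872281
L = 7 × 148.872281 = 1042.105969
V = π·3.75² × L = 44.178647 × 1042.105969 = 46038.831405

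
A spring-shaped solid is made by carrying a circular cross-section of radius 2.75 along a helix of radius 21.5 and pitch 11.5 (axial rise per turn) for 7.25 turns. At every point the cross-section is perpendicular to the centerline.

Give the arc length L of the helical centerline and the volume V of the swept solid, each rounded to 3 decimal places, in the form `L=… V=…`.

2πR = 2π·21.5 = 135.088484
per-turn = √(135.088484² + 11.5²) = √(18248.8985 + 132.25) = √18381.1485 = 135.577094
L = 7.25 × 135.577094 = 982.933935
V = π·2.75² × L = 23.758294 × 982.933935 = 23352.833839

L=982.934 V=23352.834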